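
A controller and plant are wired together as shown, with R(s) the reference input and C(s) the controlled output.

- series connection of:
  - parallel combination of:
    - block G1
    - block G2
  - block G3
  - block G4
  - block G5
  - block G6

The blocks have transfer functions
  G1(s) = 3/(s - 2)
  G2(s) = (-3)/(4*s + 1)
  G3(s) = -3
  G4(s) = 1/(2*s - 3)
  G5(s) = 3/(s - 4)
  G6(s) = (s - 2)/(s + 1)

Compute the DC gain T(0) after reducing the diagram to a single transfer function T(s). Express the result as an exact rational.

Step 1. combine G1, G2 in parallel, giving (9*s + 9)/(4*s^2 - 7*s - 2)
Step 2. cascade (G1+G2), G3, G4, G5, G6, giving (-81)/(8*s^3 - 42*s^2 + 37*s + 12)
DC gain: substitute s = 0 into T(s) from step 2: T(0) = -81/12 = -27/4.

Hence the answer: -27/4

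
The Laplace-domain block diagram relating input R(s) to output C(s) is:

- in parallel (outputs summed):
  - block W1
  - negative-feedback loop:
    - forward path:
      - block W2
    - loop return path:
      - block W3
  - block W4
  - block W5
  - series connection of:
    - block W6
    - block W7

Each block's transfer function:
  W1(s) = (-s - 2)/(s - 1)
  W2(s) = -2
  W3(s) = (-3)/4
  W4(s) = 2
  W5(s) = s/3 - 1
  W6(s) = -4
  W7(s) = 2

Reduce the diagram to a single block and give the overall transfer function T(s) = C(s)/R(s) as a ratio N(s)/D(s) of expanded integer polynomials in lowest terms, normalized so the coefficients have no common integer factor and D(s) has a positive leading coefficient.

First reduce the diagram to T(s).

Step 1: reduce the feedback loop with forward W2 and return W3, giving (-4)/5
Step 2: reduce the series chain W6, W7, giving -8
Step 3: reduce the parallel group W1, [W2/(1+W2*W3)], W4, W5, (W6*W7): this yields T(s), and no further normalization is needed

Answer: (5*s^2 - 137*s + 87)/(15*s - 15)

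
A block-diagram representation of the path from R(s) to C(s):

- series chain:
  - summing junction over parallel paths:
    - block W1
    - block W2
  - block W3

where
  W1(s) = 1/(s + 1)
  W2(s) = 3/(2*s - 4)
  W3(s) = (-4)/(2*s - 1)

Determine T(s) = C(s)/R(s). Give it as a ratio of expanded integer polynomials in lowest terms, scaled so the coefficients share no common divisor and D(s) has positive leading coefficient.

Reducing step by step:

1. reduce the parallel group W1, W2; result (5*s - 1)/(2*s^2 - 2*s - 4)
2. multiply (W1+W2), W3 (series), which is the overall transfer function T(s) = C(s)/R(s) in lowest terms

Answer: (2 - 10*s)/(2*s^3 - 3*s^2 - 3*s + 2)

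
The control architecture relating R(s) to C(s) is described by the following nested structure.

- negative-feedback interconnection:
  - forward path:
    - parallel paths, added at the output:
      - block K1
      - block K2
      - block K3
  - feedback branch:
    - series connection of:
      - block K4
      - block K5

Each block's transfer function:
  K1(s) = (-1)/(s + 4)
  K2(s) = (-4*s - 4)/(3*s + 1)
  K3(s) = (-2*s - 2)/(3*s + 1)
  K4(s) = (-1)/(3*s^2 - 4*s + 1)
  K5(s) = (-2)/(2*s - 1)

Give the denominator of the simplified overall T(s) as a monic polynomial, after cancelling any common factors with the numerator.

Step 1. combine K1, K2, K3 in parallel, giving (-6*s^2 - 33*s - 25)/(3*s^2 + 13*s + 4)
Step 2. multiply K4, K5 (series), giving 2/(6*s^3 - 11*s^2 + 6*s - 1)
Step 3. close the feedback loop around (K1+K2+K3), (K4*K5), giving (-36*s^5 - 132*s^4 + 177*s^3 + 83*s^2 - 117*s + 25)/(18*s^5 + 45*s^4 - 101*s^3 + 19*s^2 - 55*s - 54)
The result of step 3 is T(s) in lowest terms. Its denominator has leading coefficient 18; dividing the denominator through by 18 makes it monic.

Hence the answer: s^5 + 5*s^4/2 - 101*s^3/18 + 19*s^2/18 - 55*s/18 - 3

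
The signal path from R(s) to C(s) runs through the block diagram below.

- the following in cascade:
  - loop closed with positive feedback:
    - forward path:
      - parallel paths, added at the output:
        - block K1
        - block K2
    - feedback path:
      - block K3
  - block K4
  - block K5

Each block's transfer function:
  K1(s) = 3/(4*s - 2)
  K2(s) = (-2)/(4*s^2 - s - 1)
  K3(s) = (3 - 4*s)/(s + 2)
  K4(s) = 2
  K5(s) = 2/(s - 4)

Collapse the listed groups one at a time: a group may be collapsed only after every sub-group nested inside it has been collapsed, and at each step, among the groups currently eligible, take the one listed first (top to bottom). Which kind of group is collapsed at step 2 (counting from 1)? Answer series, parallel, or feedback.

Answer: feedback

Working:
Step 1. add K1, K2 (parallel)
Step 2. reduce the feedback loop with forward (K1+K2) and return K3
Step 3. cascade [(K1+K2)/(1-(K1+K2)*K3)], K4, K5
Step 2: feedback.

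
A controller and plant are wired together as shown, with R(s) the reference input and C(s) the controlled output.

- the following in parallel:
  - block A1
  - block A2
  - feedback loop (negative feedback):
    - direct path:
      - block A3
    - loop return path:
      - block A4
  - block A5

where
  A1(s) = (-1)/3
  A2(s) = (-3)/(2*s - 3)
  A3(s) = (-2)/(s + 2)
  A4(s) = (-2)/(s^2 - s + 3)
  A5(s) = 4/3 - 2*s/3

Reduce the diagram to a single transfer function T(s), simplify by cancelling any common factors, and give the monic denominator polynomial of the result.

First reduce the diagram to T(s).

Step 1. close the feedback loop around A3, A4 gives (-2*s^2 + 2*s - 6)/(s^3 + s^2 + s + 10)
Step 2. add A1, A2, [A3/(1+A3*A4)], A5 (parallel) gives (-4*s^5 + 8*s^4 - 22*s^3 - 16*s^2 + 48*s - 126)/(6*s^4 - 3*s^3 - 3*s^2 + 51*s - 90)
No further cancellation is possible in the step-2 result, so that is T(s). Its denominator becomes monic after dividing by the leading coefficient 6.

Answer: s^4 - s^3/2 - s^2/2 + 17*s/2 - 15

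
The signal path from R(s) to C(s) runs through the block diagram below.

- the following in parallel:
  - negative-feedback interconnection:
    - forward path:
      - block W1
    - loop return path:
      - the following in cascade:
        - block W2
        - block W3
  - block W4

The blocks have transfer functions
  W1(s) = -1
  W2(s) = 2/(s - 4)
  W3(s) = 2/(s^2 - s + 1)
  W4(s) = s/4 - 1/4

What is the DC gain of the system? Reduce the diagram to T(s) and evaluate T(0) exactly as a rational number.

First reduce the diagram to T(s).

Step 1 - cascade W2, W3 = 4/(s^3 - 5*s^2 + 5*s - 4)
Step 2 - close the feedback loop around W1, (W2*W3) = (-s^3 + 5*s^2 - 5*s + 4)/(s^3 - 5*s^2 + 5*s - 8)
Step 3 - add [W1/(1+W1*(W2*W3))], W4 (parallel) = (s^4 - 10*s^3 + 30*s^2 - 33*s + 24)/(4*s^3 - 20*s^2 + 20*s - 32)
Evaluating the step-3 result (the overall T(s)) at s = 0 gives T(0) = 24/(-32) = -3/4.

Answer: -3/4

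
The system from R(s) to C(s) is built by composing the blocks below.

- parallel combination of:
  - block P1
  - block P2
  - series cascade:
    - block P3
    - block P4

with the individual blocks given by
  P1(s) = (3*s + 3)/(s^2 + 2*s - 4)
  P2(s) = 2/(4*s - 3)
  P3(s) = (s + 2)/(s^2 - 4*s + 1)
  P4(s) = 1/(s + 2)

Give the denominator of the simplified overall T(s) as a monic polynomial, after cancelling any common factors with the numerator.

Step 1 - combine P3, P4 in series = 1/(s^2 - 4*s + 1)
Step 2 - sum the parallel branches P1, P2, (P3*P4) = (14*s^4 - 45*s^3 - 26*s^2 + 53*s - 5)/(4*s^5 - 11*s^4 - 38*s^3 + 105*s^2 - 70*s + 12)
No further cancellation is possible in the step-2 result, so that is T(s). Its denominator becomes monic after dividing by the leading coefficient 4.

Answer: s^5 - 11*s^4/4 - 19*s^3/2 + 105*s^2/4 - 35*s/2 + 3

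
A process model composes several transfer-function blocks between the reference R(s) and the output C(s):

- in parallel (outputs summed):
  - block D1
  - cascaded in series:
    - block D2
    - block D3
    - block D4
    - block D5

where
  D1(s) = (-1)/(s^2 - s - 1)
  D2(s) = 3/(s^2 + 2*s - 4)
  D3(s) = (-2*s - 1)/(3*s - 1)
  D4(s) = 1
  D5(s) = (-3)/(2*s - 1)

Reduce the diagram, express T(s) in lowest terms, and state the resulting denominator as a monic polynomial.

Reducing step by step:

Step 1. cascade D2, D3, D4, D5; result (18*s + 9)/(6*s^4 + 7*s^3 - 33*s^2 + 22*s - 4)
Step 2. parallel reduction of D1, (D2*D3*D4*D5); result (-6*s^4 + 11*s^3 + 24*s^2 - 49*s - 5)/(6*s^6 + s^5 - 46*s^4 + 48*s^3 + 7*s^2 - 18*s + 4)
The result of step 2 is T(s) in lowest terms. Its denominator has leading coefficient 6; dividing the denominator through by 6 makes it monic.

Answer: s^6 + s^5/6 - 23*s^4/3 + 8*s^3 + 7*s^2/6 - 3*s + 2/3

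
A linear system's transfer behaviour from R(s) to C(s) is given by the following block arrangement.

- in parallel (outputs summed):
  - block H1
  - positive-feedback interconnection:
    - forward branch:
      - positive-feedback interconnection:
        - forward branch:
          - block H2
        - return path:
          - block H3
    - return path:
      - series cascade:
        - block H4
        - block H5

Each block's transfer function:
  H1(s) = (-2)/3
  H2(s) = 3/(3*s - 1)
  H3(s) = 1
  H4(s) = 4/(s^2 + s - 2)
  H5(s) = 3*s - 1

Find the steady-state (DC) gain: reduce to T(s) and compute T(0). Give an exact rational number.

Answer: -29/30

Working:
Step 1: collapse the loop (H2 forward, H3 return); result 3/(3*s - 4)
Step 2: reduce the series chain H4, H5; result (12*s - 4)/(s^2 + s - 2)
Step 3: reduce the feedback loop with forward [H2/(1-H2*H3)] and return (H4*H5); result (3*s^2 + 3*s - 6)/(3*s^3 - s^2 - 46*s + 20)
Step 4: reduce the parallel group H1, [[H2/(1-H2*H3)]/(1-[H2/(1-H2*H3)]*(H4*H5))]; result (-6*s^3 + 11*s^2 + 101*s - 58)/(9*s^3 - 3*s^2 - 138*s + 60)
Step 4 gives the overall T(s). Then T(0) = -58/60 = -29/30.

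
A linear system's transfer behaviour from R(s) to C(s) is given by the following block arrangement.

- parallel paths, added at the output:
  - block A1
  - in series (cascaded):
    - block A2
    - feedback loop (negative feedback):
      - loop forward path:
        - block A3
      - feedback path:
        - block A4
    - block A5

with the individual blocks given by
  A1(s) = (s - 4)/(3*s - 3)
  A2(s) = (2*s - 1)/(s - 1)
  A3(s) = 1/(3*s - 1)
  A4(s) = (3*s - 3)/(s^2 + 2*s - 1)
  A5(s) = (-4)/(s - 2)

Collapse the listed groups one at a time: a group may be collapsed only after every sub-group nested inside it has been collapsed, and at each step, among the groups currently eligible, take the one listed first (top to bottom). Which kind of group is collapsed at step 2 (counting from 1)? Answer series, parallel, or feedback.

Reducing step by step:

Step 1 - reduce the feedback loop with forward A3 and return A4
Step 2 - cascade A2, [A3/(1+A3*A4)], A5
Step 3 - combine A1, (A2*[A3/(1+A3*A4)]*A5) in parallel
Step 2: series.

Answer: series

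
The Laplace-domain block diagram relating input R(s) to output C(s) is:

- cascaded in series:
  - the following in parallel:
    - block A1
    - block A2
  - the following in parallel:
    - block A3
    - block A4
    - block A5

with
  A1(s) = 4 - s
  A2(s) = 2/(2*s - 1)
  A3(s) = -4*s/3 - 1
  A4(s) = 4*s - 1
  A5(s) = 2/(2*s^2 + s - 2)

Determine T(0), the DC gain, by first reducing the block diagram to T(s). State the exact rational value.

Step 1: reduce the parallel group A1, A2; result (-2*s^2 + 9*s - 2)/(2*s - 1)
Step 2: parallel reduction of A3, A4, A5; result (16*s^3 - 4*s^2 - 22*s + 18)/(6*s^2 + 3*s - 6)
Step 3: multiply (A1+A2), (A3+A4+A5) (series); result (-32*s^5 + 152*s^4 - 24*s^3 - 226*s^2 + 206*s - 36)/(12*s^3 - 15*s + 6)
DC gain: substitute s = 0 into T(s) from step 3: T(0) = -36/6 = -6.

Therefore the answer is -6.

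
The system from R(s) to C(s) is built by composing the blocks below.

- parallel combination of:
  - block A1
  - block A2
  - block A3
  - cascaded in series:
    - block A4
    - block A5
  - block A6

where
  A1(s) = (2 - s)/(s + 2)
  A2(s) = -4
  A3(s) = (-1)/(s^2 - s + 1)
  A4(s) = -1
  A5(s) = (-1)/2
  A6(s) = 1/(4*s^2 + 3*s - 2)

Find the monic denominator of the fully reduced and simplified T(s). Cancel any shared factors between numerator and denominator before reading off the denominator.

[1] multiply A4, A5 (series) = 1/2
[2] reduce the parallel group A1, A2, A3, (A4*A5), A6 = (-36*s^5 - 31*s^4 + 13*s^3 - 55*s^2 - 42*s + 32)/(8*s^5 + 14*s^4 - 6*s^3 + 6*s^2 + 16*s - 8)
The result of step 2 is T(s) in lowest terms. Its denominator has leading coefficient 8; dividing the denominator through by 8 makes it monic.

Answer: s^5 + 7*s^4/4 - 3*s^3/4 + 3*s^2/4 + 2*s - 1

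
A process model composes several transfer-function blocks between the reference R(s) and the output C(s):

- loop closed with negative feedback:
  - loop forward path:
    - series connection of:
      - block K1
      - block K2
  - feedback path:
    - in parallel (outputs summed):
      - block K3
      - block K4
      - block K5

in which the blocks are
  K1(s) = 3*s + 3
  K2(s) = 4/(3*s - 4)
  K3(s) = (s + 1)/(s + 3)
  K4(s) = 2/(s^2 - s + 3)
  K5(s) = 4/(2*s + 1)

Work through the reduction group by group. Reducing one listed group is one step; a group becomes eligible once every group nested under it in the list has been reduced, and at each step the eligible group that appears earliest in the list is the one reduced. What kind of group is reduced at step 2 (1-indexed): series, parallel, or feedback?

Reducing step by step:

Step 1 - combine K1, K2 in series
Step 2 - reduce the parallel group K3, K4, K5
Step 3 - apply the feedback formula to (K1*K2), (K3+K4+K5)
At step 2 the group reduced is parallel.

Answer: parallel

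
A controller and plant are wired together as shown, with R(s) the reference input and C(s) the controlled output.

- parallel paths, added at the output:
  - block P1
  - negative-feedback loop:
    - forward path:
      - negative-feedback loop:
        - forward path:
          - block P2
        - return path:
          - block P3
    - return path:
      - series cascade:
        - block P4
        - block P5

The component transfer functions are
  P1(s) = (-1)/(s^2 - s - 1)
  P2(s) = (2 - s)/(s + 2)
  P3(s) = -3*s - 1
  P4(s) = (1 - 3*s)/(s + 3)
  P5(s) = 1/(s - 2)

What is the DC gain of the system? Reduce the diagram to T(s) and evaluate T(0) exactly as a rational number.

(1) apply the feedback formula to P2, P3 gives (2 - s)/(3*s^2 - 4*s)
(2) multiply P4, P5 (series) gives (1 - 3*s)/(s^2 + s - 6)
(3) reduce the feedback loop with forward [P2/(1+P2*P3)] and return (P4*P5) gives (-s^2 - s + 6)/(3*s^3 + 5*s^2 - 9*s - 1)
(4) combine P1, [[P2/(1+P2*P3)]/(1+[P2/(1+P2*P3)]*(P4*P5))] in parallel gives (-s^4 - 3*s^3 + 3*s^2 + 4*s - 5)/(3*s^5 + 2*s^4 - 17*s^3 + 3*s^2 + 10*s + 1)
The step-4 result is T(s). Setting s = 0: T(0) = -5/1 = -5.

Hence the answer: -5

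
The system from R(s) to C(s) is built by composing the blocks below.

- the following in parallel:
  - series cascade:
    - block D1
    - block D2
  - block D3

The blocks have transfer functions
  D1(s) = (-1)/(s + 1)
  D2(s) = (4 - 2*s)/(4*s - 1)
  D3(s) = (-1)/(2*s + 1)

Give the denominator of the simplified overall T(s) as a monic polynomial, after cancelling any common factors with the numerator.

Answer: s^3 + 5*s^2/4 + s/8 - 1/8

Working:
Step 1. cascade D1, D2, giving (2*s - 4)/(4*s^2 + 3*s - 1)
Step 2. parallel reduction of (D1*D2), D3, giving (-9*s - 3)/(8*s^3 + 10*s^2 + s - 1)
T(s) is the step-2 result (common factors already cancelled). Leading coefficient of the denominator: 8. Divide through by 8 for the monic polynomial.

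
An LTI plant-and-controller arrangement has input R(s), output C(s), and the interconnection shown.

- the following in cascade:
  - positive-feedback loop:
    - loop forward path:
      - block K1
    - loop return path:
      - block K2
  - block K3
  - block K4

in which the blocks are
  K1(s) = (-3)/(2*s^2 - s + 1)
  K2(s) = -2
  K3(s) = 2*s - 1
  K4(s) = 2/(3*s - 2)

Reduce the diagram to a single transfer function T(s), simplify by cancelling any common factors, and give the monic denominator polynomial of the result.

Step 1. close the feedback loop around K1, K2: (-3)/(2*s^2 - s - 5)
Step 2. multiply [K1/(1-K1*K2)], K3, K4 (series): (6 - 12*s)/(6*s^3 - 7*s^2 - 13*s + 10)
T(s) is the step-2 result (common factors already cancelled). Leading coefficient of the denominator: 6. Divide through by 6 for the monic polynomial.

Final answer: s^3 - 7*s^2/6 - 13*s/6 + 5/3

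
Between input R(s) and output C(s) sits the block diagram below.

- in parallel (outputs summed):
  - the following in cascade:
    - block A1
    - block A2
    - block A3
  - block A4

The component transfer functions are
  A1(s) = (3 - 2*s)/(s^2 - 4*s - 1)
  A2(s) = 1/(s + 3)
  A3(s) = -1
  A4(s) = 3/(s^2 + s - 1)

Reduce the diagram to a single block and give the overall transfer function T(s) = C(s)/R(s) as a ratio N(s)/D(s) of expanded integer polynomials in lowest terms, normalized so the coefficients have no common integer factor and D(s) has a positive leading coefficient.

Step 1. reduce the series chain A1, A2, A3 -> (2*s - 3)/(s^3 - s^2 - 13*s - 3)
Step 2. reduce the parallel group (A1*A2*A3), A4; the result is T(s) itself (integer coefficients, no common factor, positive leading denominator coefficient)

Answer: (5*s^3 - 4*s^2 - 44*s - 6)/(s^5 - 15*s^3 - 15*s^2 + 10*s + 3)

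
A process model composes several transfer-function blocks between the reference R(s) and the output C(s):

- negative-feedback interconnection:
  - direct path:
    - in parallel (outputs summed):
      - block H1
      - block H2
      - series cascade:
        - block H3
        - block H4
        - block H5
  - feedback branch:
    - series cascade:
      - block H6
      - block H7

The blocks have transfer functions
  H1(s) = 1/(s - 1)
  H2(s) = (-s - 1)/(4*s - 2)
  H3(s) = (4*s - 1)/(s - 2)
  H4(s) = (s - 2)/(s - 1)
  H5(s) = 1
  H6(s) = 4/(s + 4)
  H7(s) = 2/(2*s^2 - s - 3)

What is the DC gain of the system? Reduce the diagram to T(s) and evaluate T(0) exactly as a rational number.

First reduce the diagram to T(s).

Step 1 - reduce the series chain H3, H4, H5, giving (4*s - 1)/(s - 1)
Step 2 - parallel reduction of H1, H2, (H3*H4*H5), giving (15*s^2 - 8*s + 1)/(4*s^2 - 6*s + 2)
Step 3 - reduce the series chain H6, H7, giving 8/(2*s^3 + 7*s^2 - 7*s - 12)
Step 4 - feedback reduction of (H1+H2+(H3*H4*H5)), (H6*H7), giving (30*s^5 + 89*s^4 - 159*s^3 - 117*s^2 + 89*s - 12)/(8*s^5 + 16*s^4 - 66*s^3 + 128*s^2 - 6*s - 16)
Evaluating the step-4 result (the overall T(s)) at s = 0 gives T(0) = -12/(-16) = 3/4.

Answer: 3/4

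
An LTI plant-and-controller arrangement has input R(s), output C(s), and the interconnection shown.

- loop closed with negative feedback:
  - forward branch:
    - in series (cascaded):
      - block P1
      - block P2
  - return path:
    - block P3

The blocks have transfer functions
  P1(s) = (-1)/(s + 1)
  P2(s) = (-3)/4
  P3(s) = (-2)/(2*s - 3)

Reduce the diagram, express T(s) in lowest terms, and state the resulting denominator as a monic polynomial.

(1) reduce the series chain P1, P2 -> 3/(4*s + 4)
(2) reduce the feedback loop with forward (P1*P2) and return P3 -> (6*s - 9)/(8*s^2 - 4*s - 18)
That last expression is T(s), already simplified. Scaling its denominator by 1/8 (the reciprocal of the leading coefficient) yields the monic denominator.

Therefore the answer is s^2 - s/2 - 9/4.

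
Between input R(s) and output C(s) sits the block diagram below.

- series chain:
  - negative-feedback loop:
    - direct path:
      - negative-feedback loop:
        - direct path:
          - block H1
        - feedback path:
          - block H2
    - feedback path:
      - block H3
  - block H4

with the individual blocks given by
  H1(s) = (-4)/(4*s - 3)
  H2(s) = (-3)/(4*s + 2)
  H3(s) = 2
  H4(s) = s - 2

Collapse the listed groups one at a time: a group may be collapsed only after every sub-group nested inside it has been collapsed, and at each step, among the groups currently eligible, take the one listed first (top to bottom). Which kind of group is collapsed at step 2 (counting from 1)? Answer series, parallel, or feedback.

Step 1 - collapse the loop (H1 forward, H2 return)
Step 2 - apply the feedback formula to [H1/(1+H1*H2)], H3
Step 3 - multiply [[H1/(1+H1*H2)]/(1+[H1/(1+H1*H2)]*H3)], H4 (series)
The group at step 2 is a feedback group.

Hence the answer: feedback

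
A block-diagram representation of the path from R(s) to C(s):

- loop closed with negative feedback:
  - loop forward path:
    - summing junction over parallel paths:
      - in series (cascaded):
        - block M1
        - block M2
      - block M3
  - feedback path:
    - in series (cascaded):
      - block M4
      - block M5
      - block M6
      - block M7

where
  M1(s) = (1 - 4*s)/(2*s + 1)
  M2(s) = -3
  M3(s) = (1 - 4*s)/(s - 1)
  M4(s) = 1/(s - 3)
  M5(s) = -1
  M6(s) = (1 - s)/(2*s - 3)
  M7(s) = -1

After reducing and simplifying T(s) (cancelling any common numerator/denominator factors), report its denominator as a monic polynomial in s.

First reduce the diagram to T(s).

1. series reduction of M1, M2 -> (12*s - 3)/(2*s + 1)
2. parallel reduction of (M1*M2), M3 -> (4*s^2 - 17*s + 4)/(2*s^2 - s - 1)
3. series reduction of M4, M5, M6, M7 -> (1 - s)/(2*s^2 - 9*s + 9)
4. feedback reduction of ((M1*M2)+M3), (M4*M5*M6*M7) -> (8*s^4 - 70*s^3 + 197*s^2 - 189*s + 36)/(4*s^4 - 24*s^3 + 46*s^2 - 21*s - 5)
Step 4 gives the fully reduced T(s), with no common factor left to cancel. The denominator's leading coefficient is 4, so divide each of its coefficients by 4 to get the monic form.

Answer: s^4 - 6*s^3 + 23*s^2/2 - 21*s/4 - 5/4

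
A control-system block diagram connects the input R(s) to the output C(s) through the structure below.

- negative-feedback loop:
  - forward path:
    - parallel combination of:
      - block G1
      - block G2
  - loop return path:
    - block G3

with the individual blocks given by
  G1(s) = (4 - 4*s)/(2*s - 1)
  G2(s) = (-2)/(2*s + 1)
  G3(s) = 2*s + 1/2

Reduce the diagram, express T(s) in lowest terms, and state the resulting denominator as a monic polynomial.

Answer: s^3 - 3*s/4 - 1/8

Working:
1. combine G1, G2 in parallel, giving (6 - 8*s^2)/(4*s^2 - 1)
2. collapse the loop ((G1+G2) forward, G3 return), giving (4*s^2 - 3)/(8*s^3 - 6*s - 1)
T(s) is the step-2 result (common factors already cancelled). Leading coefficient of the denominator: 8. Divide through by 8 for the monic polynomial.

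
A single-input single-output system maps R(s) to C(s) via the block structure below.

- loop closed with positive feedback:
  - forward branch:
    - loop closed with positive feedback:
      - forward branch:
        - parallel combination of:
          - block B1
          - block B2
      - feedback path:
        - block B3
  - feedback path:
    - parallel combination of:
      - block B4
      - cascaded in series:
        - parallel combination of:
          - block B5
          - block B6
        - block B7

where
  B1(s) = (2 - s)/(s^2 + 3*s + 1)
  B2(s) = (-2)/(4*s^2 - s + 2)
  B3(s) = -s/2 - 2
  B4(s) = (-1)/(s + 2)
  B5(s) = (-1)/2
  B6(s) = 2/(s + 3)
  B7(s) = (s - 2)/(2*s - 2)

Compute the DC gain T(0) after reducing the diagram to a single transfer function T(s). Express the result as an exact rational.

Step 1 - combine B1, B2 in parallel gives (-4*s^3 + 7*s^2 - 10*s + 2)/(4*s^4 + 11*s^3 + 3*s^2 + 5*s + 2)
Step 2 - apply the feedback formula to (B1+B2), B3 gives (-8*s^3 + 14*s^2 - 20*s + 4)/(4*s^4 + 13*s^3 + 24*s^2 - 28*s + 12)
Step 3 - combine B5, B6 in parallel gives (1 - s)/(2*s + 6)
Step 4 - combine (B5+B6), B7 in series gives (2 - s)/(4*s + 12)
Step 5 - parallel reduction of B4, ((B5+B6)*B7) gives (-s^2 - 4*s - 8)/(4*s^2 + 20*s + 24)
Step 6 - reduce the feedback loop with forward [(B1+B2)/(1-(B1+B2)*B3)] and return (B4+((B5+B6)*B7)) gives (-16*s^5 - 52*s^4 + 4*s^3 - 24*s^2 - 200*s + 48)/(8*s^6 + 62*s^5 + 217*s^4 + 326*s^3 + 50*s^2 - 288*s + 160)
Step 6 gives the overall T(s). Then T(0) = 48/160 = 3/10.

Final answer: 3/10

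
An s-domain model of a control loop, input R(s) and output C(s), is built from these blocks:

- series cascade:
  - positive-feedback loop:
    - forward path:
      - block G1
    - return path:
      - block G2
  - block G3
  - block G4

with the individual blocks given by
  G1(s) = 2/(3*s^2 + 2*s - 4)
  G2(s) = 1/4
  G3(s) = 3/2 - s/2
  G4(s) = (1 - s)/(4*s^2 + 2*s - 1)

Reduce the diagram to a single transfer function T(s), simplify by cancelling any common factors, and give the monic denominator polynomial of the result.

[1] close the feedback loop around G1, G2 = 4/(6*s^2 + 4*s - 9)
[2] reduce the series chain [G1/(1-G1*G2)], G3, G4 = (2*s^2 - 8*s + 6)/(24*s^4 + 28*s^3 - 34*s^2 - 22*s + 9)
Step 2 gives the fully reduced T(s), with no common factor left to cancel. The denominator's leading coefficient is 24, so divide each of its coefficients by 24 to get the monic form.

Answer: s^4 + 7*s^3/6 - 17*s^2/12 - 11*s/12 + 3/8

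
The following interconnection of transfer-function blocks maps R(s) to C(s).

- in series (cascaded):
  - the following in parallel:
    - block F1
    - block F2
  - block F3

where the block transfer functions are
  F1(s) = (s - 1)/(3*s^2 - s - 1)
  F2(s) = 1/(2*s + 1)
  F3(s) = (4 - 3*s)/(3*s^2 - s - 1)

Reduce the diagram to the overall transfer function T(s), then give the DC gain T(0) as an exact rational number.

Reducing step by step:

1. add F1, F2 (parallel) -> (5*s^2 - 2*s - 2)/(6*s^3 + s^2 - 3*s - 1)
2. reduce the series chain (F1+F2), F3 -> (-15*s^3 + 26*s^2 - 2*s - 8)/(18*s^5 - 3*s^4 - 16*s^3 - s^2 + 4*s + 1)
Evaluating the step-2 result (the overall T(s)) at s = 0 gives T(0) = -8/1 = -8.

Answer: -8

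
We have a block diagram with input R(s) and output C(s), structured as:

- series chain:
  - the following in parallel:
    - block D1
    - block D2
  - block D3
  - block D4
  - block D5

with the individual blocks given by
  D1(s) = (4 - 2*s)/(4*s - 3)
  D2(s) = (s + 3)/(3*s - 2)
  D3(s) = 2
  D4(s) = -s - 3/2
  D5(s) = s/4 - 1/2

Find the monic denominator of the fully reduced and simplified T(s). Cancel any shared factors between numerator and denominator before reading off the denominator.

Step 1 - combine D1, D2 in parallel, giving (-2*s^2 + 25*s - 17)/(12*s^2 - 17*s + 6)
Step 2 - reduce the series chain (D1+D2), D3, D4, D5, giving (4*s^4 - 52*s^3 + 47*s^2 + 133*s - 102)/(48*s^2 - 68*s + 24)
Step 2 gives the fully reduced T(s), with no common factor left to cancel. The denominator's leading coefficient is 48, so divide each of its coefficients by 48 to get the monic form.

Final answer: s^2 - 17*s/12 + 1/2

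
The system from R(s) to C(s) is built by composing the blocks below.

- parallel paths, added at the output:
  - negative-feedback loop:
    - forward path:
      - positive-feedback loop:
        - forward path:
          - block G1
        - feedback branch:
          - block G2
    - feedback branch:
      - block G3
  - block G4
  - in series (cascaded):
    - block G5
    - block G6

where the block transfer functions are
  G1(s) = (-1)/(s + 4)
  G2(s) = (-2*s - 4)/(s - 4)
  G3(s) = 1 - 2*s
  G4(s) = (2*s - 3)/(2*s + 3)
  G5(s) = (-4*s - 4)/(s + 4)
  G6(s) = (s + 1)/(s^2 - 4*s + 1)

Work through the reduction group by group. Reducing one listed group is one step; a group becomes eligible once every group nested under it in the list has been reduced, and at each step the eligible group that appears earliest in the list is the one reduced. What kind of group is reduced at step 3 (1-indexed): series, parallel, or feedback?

Step 1 - feedback reduction of G1, G2
Step 2 - apply the feedback formula to [G1/(1-G1*G2)], G3
Step 3 - reduce the series chain G5, G6
Step 4 - reduce the parallel group [[G1/(1-G1*G2)]/(1+[G1/(1-G1*G2)]*G3)], G4, (G5*G6)
Step 3 collapses a series group.

Therefore the answer is series.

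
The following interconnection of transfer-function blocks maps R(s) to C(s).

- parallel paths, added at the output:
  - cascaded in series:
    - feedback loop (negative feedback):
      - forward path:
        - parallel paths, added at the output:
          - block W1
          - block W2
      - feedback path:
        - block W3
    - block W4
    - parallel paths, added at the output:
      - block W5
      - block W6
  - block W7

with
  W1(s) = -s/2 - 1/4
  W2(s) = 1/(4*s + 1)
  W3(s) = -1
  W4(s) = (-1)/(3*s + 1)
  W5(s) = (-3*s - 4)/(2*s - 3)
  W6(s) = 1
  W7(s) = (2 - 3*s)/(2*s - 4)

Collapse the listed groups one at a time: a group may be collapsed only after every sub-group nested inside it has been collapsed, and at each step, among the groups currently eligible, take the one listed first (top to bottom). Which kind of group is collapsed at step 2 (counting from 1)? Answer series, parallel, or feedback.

Answer: feedback

Working:
Step 1: parallel reduction of W1, W2
Step 2: reduce the feedback loop with forward (W1+W2) and return W3
Step 3: combine W5, W6 in parallel
Step 4: cascade [(W1+W2)/(1+(W1+W2)*W3)], W4, (W5+W6)
Step 5: parallel reduction of ([(W1+W2)/(1+(W1+W2)*W3)]*W4*(W5+W6)), W7
The group at step 2 is a feedback group.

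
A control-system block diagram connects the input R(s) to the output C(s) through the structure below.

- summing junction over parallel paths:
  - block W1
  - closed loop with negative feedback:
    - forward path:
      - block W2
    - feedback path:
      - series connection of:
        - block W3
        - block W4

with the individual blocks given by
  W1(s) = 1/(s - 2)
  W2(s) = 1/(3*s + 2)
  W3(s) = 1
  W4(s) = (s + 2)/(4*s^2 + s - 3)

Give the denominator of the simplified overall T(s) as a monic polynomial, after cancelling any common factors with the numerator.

1. series reduction of W3, W4 -> (s + 2)/(4*s^2 + s - 3)
2. feedback reduction of W2, (W3*W4) -> (4*s^2 + s - 3)/(12*s^3 + 11*s^2 - 6*s - 4)
3. combine W1, [W2/(1+W2*(W3*W4))] in parallel -> (16*s^3 + 4*s^2 - 11*s + 2)/(12*s^4 - 13*s^3 - 28*s^2 + 8*s + 8)
That last expression is T(s), already simplified. Scaling its denominator by 1/12 (the reciprocal of the leading coefficient) yields the monic denominator.

Hence the answer: s^4 - 13*s^3/12 - 7*s^2/3 + 2*s/3 + 2/3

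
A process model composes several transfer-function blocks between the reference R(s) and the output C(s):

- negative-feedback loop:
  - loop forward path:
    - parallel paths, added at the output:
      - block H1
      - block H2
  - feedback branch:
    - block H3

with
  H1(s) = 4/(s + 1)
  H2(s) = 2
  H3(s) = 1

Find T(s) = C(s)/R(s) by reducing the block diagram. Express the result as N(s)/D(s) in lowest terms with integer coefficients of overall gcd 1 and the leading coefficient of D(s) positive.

Reducing step by step:

Step 1: sum the parallel branches H1, H2, giving (2*s + 6)/(s + 1)
Step 2: collapse the loop ((H1+H2) forward, H3 return), giving the overall T(s)

Answer: (2*s + 6)/(3*s + 7)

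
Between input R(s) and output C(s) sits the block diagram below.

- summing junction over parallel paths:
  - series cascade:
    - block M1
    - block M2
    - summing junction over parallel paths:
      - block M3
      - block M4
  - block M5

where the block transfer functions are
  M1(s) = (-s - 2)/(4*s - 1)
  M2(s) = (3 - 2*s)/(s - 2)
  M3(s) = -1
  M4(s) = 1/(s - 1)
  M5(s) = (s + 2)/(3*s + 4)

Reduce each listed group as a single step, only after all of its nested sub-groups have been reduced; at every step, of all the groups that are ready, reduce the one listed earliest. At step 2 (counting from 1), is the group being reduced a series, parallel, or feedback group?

Step 1. add M3, M4 (parallel)
Step 2. combine M1, M2, (M3+M4) in series
Step 3. sum the parallel branches (M1*M2*(M3+M4)), M5
So the answer for step 2 is series.

Therefore the answer is series.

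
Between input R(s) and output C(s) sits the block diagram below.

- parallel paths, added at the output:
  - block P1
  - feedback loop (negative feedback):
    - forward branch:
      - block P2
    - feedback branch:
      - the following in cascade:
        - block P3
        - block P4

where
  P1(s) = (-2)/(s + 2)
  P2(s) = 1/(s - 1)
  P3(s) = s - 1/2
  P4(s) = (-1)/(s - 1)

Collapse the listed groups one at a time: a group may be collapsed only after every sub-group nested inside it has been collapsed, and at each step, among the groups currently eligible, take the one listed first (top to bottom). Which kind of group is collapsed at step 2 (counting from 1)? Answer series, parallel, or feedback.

Answer: feedback

Working:
(1) cascade P3, P4
(2) collapse the loop (P2 forward, (P3*P4) return)
(3) combine P1, [P2/(1+P2*(P3*P4))] in parallel
Step 2: feedback.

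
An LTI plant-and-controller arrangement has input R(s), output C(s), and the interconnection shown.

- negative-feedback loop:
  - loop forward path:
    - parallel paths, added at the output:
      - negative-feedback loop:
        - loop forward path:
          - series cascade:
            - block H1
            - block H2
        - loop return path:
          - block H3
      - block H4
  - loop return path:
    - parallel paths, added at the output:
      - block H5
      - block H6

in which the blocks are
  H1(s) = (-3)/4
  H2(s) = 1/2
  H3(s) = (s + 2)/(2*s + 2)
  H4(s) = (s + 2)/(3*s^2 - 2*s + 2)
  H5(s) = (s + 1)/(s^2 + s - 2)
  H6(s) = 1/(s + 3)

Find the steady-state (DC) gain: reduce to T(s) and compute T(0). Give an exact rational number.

Step 1: combine H1, H2 in series: (-3)/8
Step 2: apply the feedback formula to (H1*H2), H3: (-6*s - 6)/(13*s + 10)
Step 3: combine [(H1*H2)/(1+(H1*H2)*H3)], H4 in parallel: (-18*s^3 + 7*s^2 + 36*s + 8)/(39*s^3 + 4*s^2 + 6*s + 20)
Step 4: reduce the parallel group H5, H6: (2*s^2 + 5*s + 1)/(s^3 + 4*s^2 + s - 6)
Step 5: feedback reduction of ([(H1*H2)/(1+(H1*H2)*H3)]+H4), (H5+H6): (-18*s^6 - 65*s^5 + 46*s^4 + 267*s^3 + 26*s^2 - 208*s - 48)/(39*s^6 + 124*s^5 - 15*s^4 - 97*s^3 + 265*s^2 + 60*s - 112)
The step-5 result is T(s). Setting s = 0: T(0) = -48/(-112) = 3/7.

Therefore the answer is 3/7.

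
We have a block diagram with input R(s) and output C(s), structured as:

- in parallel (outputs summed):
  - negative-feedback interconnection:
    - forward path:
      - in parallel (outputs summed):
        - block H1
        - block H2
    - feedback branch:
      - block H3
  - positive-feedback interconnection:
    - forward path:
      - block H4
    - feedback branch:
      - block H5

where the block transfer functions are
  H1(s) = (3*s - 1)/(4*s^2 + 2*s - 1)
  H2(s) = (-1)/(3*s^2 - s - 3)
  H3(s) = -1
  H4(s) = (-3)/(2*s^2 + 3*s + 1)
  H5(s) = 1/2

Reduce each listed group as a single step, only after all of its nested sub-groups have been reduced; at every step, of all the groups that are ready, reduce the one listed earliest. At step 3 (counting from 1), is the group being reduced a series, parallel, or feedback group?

(1) sum the parallel branches H1, H2
(2) feedback reduction of (H1+H2), H3
(3) feedback reduction of H4, H5
(4) sum the parallel branches [(H1+H2)/(1+(H1+H2)*H3)], [H4/(1-H4*H5)]
At step 3 the group reduced is feedback.

Answer: feedback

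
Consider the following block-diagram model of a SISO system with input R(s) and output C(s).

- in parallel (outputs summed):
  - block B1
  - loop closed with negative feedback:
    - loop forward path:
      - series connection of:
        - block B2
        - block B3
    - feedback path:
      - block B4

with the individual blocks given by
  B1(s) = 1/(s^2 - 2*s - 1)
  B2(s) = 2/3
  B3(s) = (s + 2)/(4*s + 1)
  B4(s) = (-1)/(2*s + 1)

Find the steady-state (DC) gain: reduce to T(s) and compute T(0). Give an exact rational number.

Step 1 - combine B2, B3 in series gives (2*s + 4)/(12*s + 3)
Step 2 - feedback reduction of (B2*B3), B4 gives (4*s^2 + 10*s + 4)/(24*s^2 + 16*s - 1)
Step 3 - sum the parallel branches B1, [(B2*B3)/(1+(B2*B3)*B4)] gives (4*s^4 + 2*s^3 + 4*s^2 - 2*s - 5)/(24*s^4 - 32*s^3 - 57*s^2 - 14*s + 1)
Evaluating the step-3 result (the overall T(s)) at s = 0 gives T(0) = -5/1 = -5.

Answer: -5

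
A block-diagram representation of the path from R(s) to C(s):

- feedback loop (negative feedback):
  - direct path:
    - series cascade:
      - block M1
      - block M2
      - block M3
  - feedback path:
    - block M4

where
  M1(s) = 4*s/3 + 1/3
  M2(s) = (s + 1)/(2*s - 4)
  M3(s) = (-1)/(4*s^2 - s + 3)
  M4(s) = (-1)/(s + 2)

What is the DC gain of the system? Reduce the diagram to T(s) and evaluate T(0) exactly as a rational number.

The answer is 2/71.

Reasoning:
Step 1 - reduce the series chain M1, M2, M3; result (-4*s^2 - 5*s - 1)/(24*s^3 - 54*s^2 + 30*s - 36)
Step 2 - collapse the loop ((M1*M2*M3) forward, M4 return); result (-4*s^3 - 13*s^2 - 11*s - 2)/(24*s^4 - 6*s^3 - 74*s^2 + 29*s - 71)
The step-2 result is T(s). Setting s = 0: T(0) = -2/(-71) = 2/71.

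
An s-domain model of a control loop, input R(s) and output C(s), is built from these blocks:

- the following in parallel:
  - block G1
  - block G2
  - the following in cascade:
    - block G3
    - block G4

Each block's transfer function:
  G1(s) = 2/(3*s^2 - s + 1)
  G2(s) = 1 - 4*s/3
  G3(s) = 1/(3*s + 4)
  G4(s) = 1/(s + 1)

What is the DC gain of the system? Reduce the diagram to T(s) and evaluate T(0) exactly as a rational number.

Answer: 13/4

Working:
Step 1 - reduce the series chain G3, G4 gives 1/(3*s^2 + 7*s + 4)
Step 2 - parallel reduction of G1, G2, (G3*G4) gives (-36*s^5 - 45*s^4 + 22*s^3 + 39*s^2 + 32*s + 39)/(27*s^4 + 54*s^3 + 24*s^2 + 9*s + 12)
The step-2 result is T(s). Setting s = 0: T(0) = 39/12 = 13/4.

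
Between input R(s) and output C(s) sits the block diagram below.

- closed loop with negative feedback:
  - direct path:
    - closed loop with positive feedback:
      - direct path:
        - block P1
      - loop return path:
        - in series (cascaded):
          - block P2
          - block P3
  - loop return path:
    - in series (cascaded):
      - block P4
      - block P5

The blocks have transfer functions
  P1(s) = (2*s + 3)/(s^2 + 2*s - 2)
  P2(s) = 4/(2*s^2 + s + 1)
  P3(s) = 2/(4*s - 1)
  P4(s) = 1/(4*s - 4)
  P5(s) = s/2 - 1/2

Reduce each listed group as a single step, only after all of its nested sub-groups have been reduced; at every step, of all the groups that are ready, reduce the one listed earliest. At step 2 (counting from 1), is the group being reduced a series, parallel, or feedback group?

Step 1 - combine P2, P3 in series
Step 2 - feedback reduction of P1, (P2*P3)
Step 3 - cascade P4, P5
Step 4 - feedback reduction of [P1/(1-P1*(P2*P3))], (P4*P5)
So the answer for step 2 is feedback.

Hence the answer: feedback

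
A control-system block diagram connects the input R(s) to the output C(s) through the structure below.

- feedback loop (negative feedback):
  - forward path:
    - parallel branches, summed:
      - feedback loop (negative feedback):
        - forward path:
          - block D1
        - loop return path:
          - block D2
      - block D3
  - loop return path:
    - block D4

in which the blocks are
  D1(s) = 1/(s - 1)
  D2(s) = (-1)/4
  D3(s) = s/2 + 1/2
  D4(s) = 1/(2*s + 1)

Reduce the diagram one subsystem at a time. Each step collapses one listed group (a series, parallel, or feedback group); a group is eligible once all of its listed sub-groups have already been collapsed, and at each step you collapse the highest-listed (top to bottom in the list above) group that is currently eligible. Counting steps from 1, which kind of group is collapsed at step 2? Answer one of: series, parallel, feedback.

Step 1: feedback reduction of D1, D2
Step 2: reduce the parallel group [D1/(1+D1*D2)], D3
Step 3: collapse the loop (([D1/(1+D1*D2)]+D3) forward, D4 return)
So the answer for step 2 is parallel.

Hence the answer: parallel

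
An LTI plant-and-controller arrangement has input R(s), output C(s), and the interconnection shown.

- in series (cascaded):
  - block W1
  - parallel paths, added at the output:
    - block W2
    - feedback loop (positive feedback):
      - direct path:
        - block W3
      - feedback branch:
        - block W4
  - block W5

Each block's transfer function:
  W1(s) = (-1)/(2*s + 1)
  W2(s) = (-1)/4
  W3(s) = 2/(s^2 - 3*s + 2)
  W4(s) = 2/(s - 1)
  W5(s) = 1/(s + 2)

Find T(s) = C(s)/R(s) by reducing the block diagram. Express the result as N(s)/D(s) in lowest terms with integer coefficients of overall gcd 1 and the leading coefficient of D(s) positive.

Answer: (s^3 - 4*s^2 - 3*s + 2)/(8*s^5 - 12*s^4 - 32*s^3 + 20*s^2 - 80*s - 48)

Working:
Step 1. apply the feedback formula to W3, W4 = (2*s - 2)/(s^3 - 4*s^2 + 5*s - 6)
Step 2. parallel reduction of W2, [W3/(1-W3*W4)] = (-s^3 + 4*s^2 + 3*s - 2)/(4*s^3 - 16*s^2 + 20*s - 24)
Step 3. multiply W1, (W2+[W3/(1-W3*W4)]), W5 (series) - this is the overall T(s), already in the required normalized form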